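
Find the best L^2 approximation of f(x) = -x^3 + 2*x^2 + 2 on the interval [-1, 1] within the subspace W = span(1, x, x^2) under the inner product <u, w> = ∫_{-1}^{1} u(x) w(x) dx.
g(x) = 2*x^2 - 3*x/5 + 2

The best approximation g ∈ W is the orthogonal projection of f onto W. Writing g = a_0 + a_1 x + a_2 x^2, the coefficients solve the normal equations G · a = b where
  G_{ij} = <φ_i, φ_j> and b_i = <f, φ_i>, with φ_0 = 1, φ_1 = x, φ_2 = x^2.
G =
  [2, 0, 2/3]
  [0, 2/3, 0]
  [2/3, 0, 2/5],
b = (16/3, -2/5, 32/15).
Solving gives a_0 = 2, a_1 = -3/5, a_2 = 2, so
  g(x) = 2*x^2 - 3*x/5 + 2.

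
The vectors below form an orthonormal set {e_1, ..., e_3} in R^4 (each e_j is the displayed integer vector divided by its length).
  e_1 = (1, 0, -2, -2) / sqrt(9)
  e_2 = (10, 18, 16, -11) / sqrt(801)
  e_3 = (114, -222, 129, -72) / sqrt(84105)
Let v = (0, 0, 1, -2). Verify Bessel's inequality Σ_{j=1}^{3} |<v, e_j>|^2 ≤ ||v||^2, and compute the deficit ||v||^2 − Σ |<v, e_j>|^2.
Σ |<v, e_j>|^2 = 47/15; ||v||^2 = 5; deficit = 28/15

Write each e_j = u_j / sqrt(<u_j, u_j>) where u_j is the displayed integer vector. Then <v, e_j> = <v, u_j> / sqrt(<u_j, u_j>), so |<v, e_j>|^2 = <v, u_j>^2 / <u_j, u_j>.
Coefficients: <v, e_1> = 2/sqrt(9), <v, e_2> = 38/sqrt(801), <v, e_3> = 273/sqrt(84105).
Square and sum: Σ |<v, e_j>|^2 = 47/15.
Compute ||v||^2 = v·v = 5.
Deficit = 5 − 47/15 = 28/15 ≥ 0, confirming Bessel's inequality. (The deficit equals ||v − Σ <v,e_j> e_j||^2, the squared distance from v to span{e_j}.)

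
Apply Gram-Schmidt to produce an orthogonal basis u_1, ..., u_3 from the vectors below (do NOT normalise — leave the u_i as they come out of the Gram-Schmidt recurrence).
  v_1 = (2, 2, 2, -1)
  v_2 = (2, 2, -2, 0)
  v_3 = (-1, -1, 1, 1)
Orthogonal basis:
  u_1 = (2, 2, 2, -1)
  u_2 = (18/13, 18/13, -34/13, 4/13)
  u_3 = (4/35, 4/35, 8/35, 32/35)

Apply the Gram-Schmidt recurrence
  u_1 = v_1
  u_i = v_i − Σ_{j<i} ((v_i · u_j) / (u_j · u_j)) · u_j.

Step by step this gives:
  u_1 = (2, 2, 2, -1)
  u_2 = (18/13, 18/13, -34/13, 4/13)
  u_3 = (4/35, 4/35, 8/35, 32/35)

Orthogonality check:
  u_2 · u_1 = 0 (should be 0)
  u_3 · u_1 = 0 (should be 0)
  u_3 · u_2 = 0 (should be 0)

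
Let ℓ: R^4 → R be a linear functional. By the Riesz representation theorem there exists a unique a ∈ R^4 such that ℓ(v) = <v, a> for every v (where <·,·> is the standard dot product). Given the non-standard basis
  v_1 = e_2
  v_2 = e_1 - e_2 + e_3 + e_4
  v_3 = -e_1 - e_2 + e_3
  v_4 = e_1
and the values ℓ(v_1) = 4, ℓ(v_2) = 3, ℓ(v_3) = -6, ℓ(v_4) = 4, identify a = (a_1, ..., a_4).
a = (4, 4, 2, 1)

Write a = (a_1, ..., a_4) in the standard basis. For each basis vector v_i, ℓ(v_i) = <v_i, a> is a linear equation in the a_j's. Collect the n equations into a matrix system V a = ℓ, where row i of V is v_i (expressed in the standard basis). Since V is invertible (lower-triangular with 1s on the diagonal, up to permutation), solve by back-substitution:
  V =
[[0, 1, 0, 0],
 [1, -1, 1, 1],
 [-1, -1, 1, 0],
 [1, 0, 0, 0]]
  V a = (4, 3, -6, 4)
Solving gives a = (4, 4, 2, 1).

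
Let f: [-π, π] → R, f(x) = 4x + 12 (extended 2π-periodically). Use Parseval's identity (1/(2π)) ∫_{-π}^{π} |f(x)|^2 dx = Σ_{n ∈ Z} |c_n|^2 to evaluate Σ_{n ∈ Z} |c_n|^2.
Σ |c_n|^2 = 16π^2/3 + 144

Expand and integrate term by term over [-π, π]:
  ∫ (4x)^2 dx = 16·(2π^3/3); ∫ 2·4·(12)·x dx = 0 (odd integrand); ∫ 12^2 dx = 144·2π.
So (1/(2π)) ∫_{-π}^{π} (4x + 12)^2 dx = 16π^2/3 + 144 = 16π^2/3 + 144.
Parseval ⇒ Σ |c_n|^2 = 16π^2/3 + 144.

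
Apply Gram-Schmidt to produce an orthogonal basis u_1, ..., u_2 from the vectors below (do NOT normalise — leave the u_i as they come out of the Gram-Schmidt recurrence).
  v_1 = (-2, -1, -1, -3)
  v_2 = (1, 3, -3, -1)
Orthogonal basis:
  u_1 = (-2, -1, -1, -3)
  u_2 = (17/15, 46/15, -44/15, -4/5)

Apply the Gram-Schmidt recurrence
  u_1 = v_1
  u_i = v_i − Σ_{j<i} ((v_i · u_j) / (u_j · u_j)) · u_j.

Step by step this gives:
  u_1 = (-2, -1, -1, -3)
  u_2 = (17/15, 46/15, -44/15, -4/5)

Orthogonality check:
  u_2 · u_1 = 0 (should be 0)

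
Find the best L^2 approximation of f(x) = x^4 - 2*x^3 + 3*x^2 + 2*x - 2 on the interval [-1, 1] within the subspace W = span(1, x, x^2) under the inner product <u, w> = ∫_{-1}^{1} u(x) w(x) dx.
g(x) = 27*x^2/7 + 4*x/5 - 73/35

The best approximation g ∈ W is the orthogonal projection of f onto W. Writing g = a_0 + a_1 x + a_2 x^2, the coefficients solve the normal equations G · a = b where
  G_{ij} = <φ_i, φ_j> and b_i = <f, φ_i>, with φ_0 = 1, φ_1 = x, φ_2 = x^2.
G =
  [2, 0, 2/3]
  [0, 2/3, 0]
  [2/3, 0, 2/5],
b = (-8/5, 8/15, 16/105).
Solving gives a_0 = -73/35, a_1 = 4/5, a_2 = 27/7, so
  g(x) = 27*x^2/7 + 4*x/5 - 73/35.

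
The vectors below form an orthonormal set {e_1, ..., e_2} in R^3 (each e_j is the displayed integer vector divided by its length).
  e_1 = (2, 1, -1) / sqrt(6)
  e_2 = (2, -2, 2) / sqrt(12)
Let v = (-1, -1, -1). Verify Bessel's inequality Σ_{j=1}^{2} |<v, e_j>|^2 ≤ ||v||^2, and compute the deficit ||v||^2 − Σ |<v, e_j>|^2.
Σ |<v, e_j>|^2 = 1; ||v||^2 = 3; deficit = 2

Write each e_j = u_j / sqrt(<u_j, u_j>) where u_j is the displayed integer vector. Then <v, e_j> = <v, u_j> / sqrt(<u_j, u_j>), so |<v, e_j>|^2 = <v, u_j>^2 / <u_j, u_j>.
Coefficients: <v, e_1> = -2/sqrt(6), <v, e_2> = -2/sqrt(12).
Square and sum: Σ |<v, e_j>|^2 = 1.
Compute ||v||^2 = v·v = 3.
Deficit = 3 − 1 = 2 ≥ 0, confirming Bessel's inequality. (The deficit equals ||v − Σ <v,e_j> e_j||^2, the squared distance from v to span{e_j}.)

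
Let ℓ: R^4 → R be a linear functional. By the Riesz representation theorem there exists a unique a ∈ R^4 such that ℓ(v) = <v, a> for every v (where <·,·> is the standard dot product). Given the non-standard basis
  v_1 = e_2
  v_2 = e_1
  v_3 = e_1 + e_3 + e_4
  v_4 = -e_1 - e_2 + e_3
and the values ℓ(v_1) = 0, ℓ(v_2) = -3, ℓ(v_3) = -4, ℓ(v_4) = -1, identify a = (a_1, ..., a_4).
a = (-3, 0, -4, 3)

Write a = (a_1, ..., a_4) in the standard basis. For each basis vector v_i, ℓ(v_i) = <v_i, a> is a linear equation in the a_j's. Collect the n equations into a matrix system V a = ℓ, where row i of V is v_i (expressed in the standard basis). Since V is invertible (lower-triangular with 1s on the diagonal, up to permutation), solve by back-substitution:
  V =
[[0, 1, 0, 0],
 [1, 0, 0, 0],
 [1, 0, 1, 1],
 [-1, -1, 1, 0]]
  V a = (0, -3, -4, -1)
Solving gives a = (-3, 0, -4, 3).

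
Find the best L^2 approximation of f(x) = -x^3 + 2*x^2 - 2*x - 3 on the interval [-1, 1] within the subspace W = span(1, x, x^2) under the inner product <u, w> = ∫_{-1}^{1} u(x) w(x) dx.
g(x) = 2*x^2 - 13*x/5 - 3

The best approximation g ∈ W is the orthogonal projection of f onto W. Writing g = a_0 + a_1 x + a_2 x^2, the coefficients solve the normal equations G · a = b where
  G_{ij} = <φ_i, φ_j> and b_i = <f, φ_i>, with φ_0 = 1, φ_1 = x, φ_2 = x^2.
G =
  [2, 0, 2/3]
  [0, 2/3, 0]
  [2/3, 0, 2/5],
b = (-14/3, -26/15, -6/5).
Solving gives a_0 = -3, a_1 = -13/5, a_2 = 2, so
  g(x) = 2*x^2 - 13*x/5 - 3.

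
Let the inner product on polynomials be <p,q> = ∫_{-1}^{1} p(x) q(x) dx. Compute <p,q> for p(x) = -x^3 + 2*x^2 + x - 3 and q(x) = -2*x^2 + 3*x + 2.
<p,q> = -92/15

Expand the product: p(x)·q(x) = 2*x^5 - 7*x^4 + 2*x^3 + 13*x^2 - 7*x - 6.
∫_{-1}^{1} of each monomial x^k gives [2/(k+1) if k even, 0 if k odd]. Integrating term-by-term (or equivalently evaluating the antiderivative F(x) = x^6/3 - 7*x^5/5 + x^4/2 + 13*x^3/3 - 7*x^2/2 - 6*x at the endpoints):
  F(1) − F(−1) = -86/15 − (2/5) = -92/15.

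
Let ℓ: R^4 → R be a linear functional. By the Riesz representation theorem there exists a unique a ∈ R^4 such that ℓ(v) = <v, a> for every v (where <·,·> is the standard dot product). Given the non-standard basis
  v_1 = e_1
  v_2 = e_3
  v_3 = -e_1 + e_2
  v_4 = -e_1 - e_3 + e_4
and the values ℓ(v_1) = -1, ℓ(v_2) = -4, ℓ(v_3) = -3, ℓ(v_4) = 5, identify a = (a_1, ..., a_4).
a = (-1, -4, -4, 0)

Write a = (a_1, ..., a_4) in the standard basis. For each basis vector v_i, ℓ(v_i) = <v_i, a> is a linear equation in the a_j's. Collect the n equations into a matrix system V a = ℓ, where row i of V is v_i (expressed in the standard basis). Since V is invertible (lower-triangular with 1s on the diagonal, up to permutation), solve by back-substitution:
  V =
[[1, 0, 0, 0],
 [0, 0, 1, 0],
 [-1, 1, 0, 0],
 [-1, 0, -1, 1]]
  V a = (-1, -4, -3, 5)
Solving gives a = (-1, -4, -4, 0).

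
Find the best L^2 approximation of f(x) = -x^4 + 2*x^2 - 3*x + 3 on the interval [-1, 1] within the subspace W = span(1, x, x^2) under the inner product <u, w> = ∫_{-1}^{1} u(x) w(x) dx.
g(x) = 8*x^2/7 - 3*x + 108/35

The best approximation g ∈ W is the orthogonal projection of f onto W. Writing g = a_0 + a_1 x + a_2 x^2, the coefficients solve the normal equations G · a = b where
  G_{ij} = <φ_i, φ_j> and b_i = <f, φ_i>, with φ_0 = 1, φ_1 = x, φ_2 = x^2.
G =
  [2, 0, 2/3]
  [0, 2/3, 0]
  [2/3, 0, 2/5],
b = (104/15, -2, 88/35).
Solving gives a_0 = 108/35, a_1 = -3, a_2 = 8/7, so
  g(x) = 8*x^2/7 - 3*x + 108/35.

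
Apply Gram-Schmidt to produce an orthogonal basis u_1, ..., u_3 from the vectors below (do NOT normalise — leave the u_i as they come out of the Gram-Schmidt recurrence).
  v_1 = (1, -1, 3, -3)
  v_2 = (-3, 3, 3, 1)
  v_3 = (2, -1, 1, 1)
Orthogonal basis:
  u_1 = (1, -1, 3, -3)
  u_2 = (-3, 3, 3, 1)
  u_3 = (46/35, -11/35, 38/35, 57/35)

Apply the Gram-Schmidt recurrence
  u_1 = v_1
  u_i = v_i − Σ_{j<i} ((v_i · u_j) / (u_j · u_j)) · u_j.

Step by step this gives:
  u_1 = (1, -1, 3, -3)
  u_2 = (-3, 3, 3, 1)
  u_3 = (46/35, -11/35, 38/35, 57/35)

Orthogonality check:
  u_2 · u_1 = 0 (should be 0)
  u_3 · u_1 = 0 (should be 0)
  u_3 · u_2 = 0 (should be 0)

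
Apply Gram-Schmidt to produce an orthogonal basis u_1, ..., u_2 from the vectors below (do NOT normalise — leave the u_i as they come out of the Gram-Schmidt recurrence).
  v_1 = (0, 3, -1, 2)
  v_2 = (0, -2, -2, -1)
Orthogonal basis:
  u_1 = (0, 3, -1, 2)
  u_2 = (0, -5/7, -17/7, -1/7)

Apply the Gram-Schmidt recurrence
  u_1 = v_1
  u_i = v_i − Σ_{j<i} ((v_i · u_j) / (u_j · u_j)) · u_j.

Step by step this gives:
  u_1 = (0, 3, -1, 2)
  u_2 = (0, -5/7, -17/7, -1/7)

Orthogonality check:
  u_2 · u_1 = 0 (should be 0)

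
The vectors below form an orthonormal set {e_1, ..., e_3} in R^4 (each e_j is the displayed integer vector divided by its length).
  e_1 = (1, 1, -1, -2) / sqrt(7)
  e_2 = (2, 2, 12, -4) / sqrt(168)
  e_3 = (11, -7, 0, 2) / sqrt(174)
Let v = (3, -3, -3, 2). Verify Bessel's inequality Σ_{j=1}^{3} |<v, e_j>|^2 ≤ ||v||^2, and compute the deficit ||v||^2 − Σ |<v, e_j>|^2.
Σ |<v, e_j>|^2 = 31; ||v||^2 = 31; deficit = 0

Write each e_j = u_j / sqrt(<u_j, u_j>) where u_j is the displayed integer vector. Then <v, e_j> = <v, u_j> / sqrt(<u_j, u_j>), so |<v, e_j>|^2 = <v, u_j>^2 / <u_j, u_j>.
Coefficients: <v, e_1> = -1/sqrt(7), <v, e_2> = -44/sqrt(168), <v, e_3> = 58/sqrt(174).
Square and sum: Σ |<v, e_j>|^2 = 31.
Compute ||v||^2 = v·v = 31.
Deficit = 31 − 31 = 0 ≥ 0, confirming Bessel's inequality. (The deficit equals ||v − Σ <v,e_j> e_j||^2, the squared distance from v to span{e_j}.)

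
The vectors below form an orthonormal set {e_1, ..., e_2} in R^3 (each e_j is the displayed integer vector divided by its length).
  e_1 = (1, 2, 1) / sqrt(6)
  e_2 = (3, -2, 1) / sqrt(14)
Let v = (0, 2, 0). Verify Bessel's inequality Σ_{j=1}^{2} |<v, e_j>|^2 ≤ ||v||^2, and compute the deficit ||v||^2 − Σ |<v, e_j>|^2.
Σ |<v, e_j>|^2 = 80/21; ||v||^2 = 4; deficit = 4/21

Write each e_j = u_j / sqrt(<u_j, u_j>) where u_j is the displayed integer vector. Then <v, e_j> = <v, u_j> / sqrt(<u_j, u_j>), so |<v, e_j>|^2 = <v, u_j>^2 / <u_j, u_j>.
Coefficients: <v, e_1> = 4/sqrt(6), <v, e_2> = -4/sqrt(14).
Square and sum: Σ |<v, e_j>|^2 = 80/21.
Compute ||v||^2 = v·v = 4.
Deficit = 4 − 80/21 = 4/21 ≥ 0, confirming Bessel's inequality. (The deficit equals ||v − Σ <v,e_j> e_j||^2, the squared distance from v to span{e_j}.)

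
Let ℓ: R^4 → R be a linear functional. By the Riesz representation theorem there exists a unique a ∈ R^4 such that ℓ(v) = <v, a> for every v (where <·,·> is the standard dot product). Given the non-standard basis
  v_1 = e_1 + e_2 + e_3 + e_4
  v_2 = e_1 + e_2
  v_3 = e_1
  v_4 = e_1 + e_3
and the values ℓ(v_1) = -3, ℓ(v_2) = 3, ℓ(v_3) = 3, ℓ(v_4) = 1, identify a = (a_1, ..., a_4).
a = (3, 0, -2, -4)

Write a = (a_1, ..., a_4) in the standard basis. For each basis vector v_i, ℓ(v_i) = <v_i, a> is a linear equation in the a_j's. Collect the n equations into a matrix system V a = ℓ, where row i of V is v_i (expressed in the standard basis). Since V is invertible (lower-triangular with 1s on the diagonal, up to permutation), solve by back-substitution:
  V =
[[1, 1, 1, 1],
 [1, 1, 0, 0],
 [1, 0, 0, 0],
 [1, 0, 1, 0]]
  V a = (-3, 3, 3, 1)
Solving gives a = (3, 0, -2, -4).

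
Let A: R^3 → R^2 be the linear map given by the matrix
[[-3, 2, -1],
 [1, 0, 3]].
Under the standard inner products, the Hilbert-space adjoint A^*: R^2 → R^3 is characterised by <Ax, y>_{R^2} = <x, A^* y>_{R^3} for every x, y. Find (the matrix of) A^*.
A^* = A^T =
[[-3, 1],
 [2, 0],
 [-1, 3]]

For real matrices with standard dot products, the defining identity <Ax, y> = <x, A^* y> gives (Ax)^T y = x^T (A^*) y, i.e. x^T A^T y = x^T (A^*) y. Since this holds for all x, y, we must have A^* = A^T. Therefore
A^* =
[[-3, 1],
 [2, 0],
 [-1, 3]].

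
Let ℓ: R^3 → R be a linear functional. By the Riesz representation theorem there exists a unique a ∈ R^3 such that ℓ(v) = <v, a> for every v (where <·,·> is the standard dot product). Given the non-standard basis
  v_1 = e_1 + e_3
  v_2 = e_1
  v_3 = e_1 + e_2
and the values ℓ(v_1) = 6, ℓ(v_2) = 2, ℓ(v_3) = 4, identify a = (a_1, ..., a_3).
a = (2, 2, 4)

Write a = (a_1, ..., a_3) in the standard basis. For each basis vector v_i, ℓ(v_i) = <v_i, a> is a linear equation in the a_j's. Collect the n equations into a matrix system V a = ℓ, where row i of V is v_i (expressed in the standard basis). Since V is invertible (lower-triangular with 1s on the diagonal, up to permutation), solve by back-substitution:
  V =
[[1, 0, 1],
 [1, 0, 0],
 [1, 1, 0]]
  V a = (6, 2, 4)
Solving gives a = (2, 2, 4).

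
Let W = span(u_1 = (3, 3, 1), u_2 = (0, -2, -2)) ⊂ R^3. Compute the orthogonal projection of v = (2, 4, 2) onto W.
proj_W(v) = (24/11, 41/11, 25/11)

Set up U = [u_1 | ... | u_2] ∈ R^(3×2). The projector onto W = col(U) is P = U (U^T U)^(-1) U^T.
Compute U^T U =
  [19, -8]
  [-8, 8],
and U^T v = (20, -12).
Solve U^T U · c = U^T v for the coefficients: c = (8/11, -17/22). The projection is proj_W(v) = U c.
Check: (v - proj_W(v)) · u_1 = 0  (should be 0).
Check: (v - proj_W(v)) · u_2 = 0  (should be 0).
Result: proj_W(v) = (24/11, 41/11, 25/11).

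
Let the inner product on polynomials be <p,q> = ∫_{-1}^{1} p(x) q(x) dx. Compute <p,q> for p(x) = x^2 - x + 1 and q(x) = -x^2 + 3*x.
<p,q> = -46/15

Expand the product: p(x)·q(x) = -x^4 + 4*x^3 - 4*x^2 + 3*x.
∫_{-1}^{1} of each monomial x^k gives [2/(k+1) if k even, 0 if k odd]. Integrating term-by-term (or equivalently evaluating the antiderivative F(x) = -x^5/5 + x^4 - 4*x^3/3 + 3*x^2/2 at the endpoints):
  F(1) − F(−1) = 29/30 − (121/30) = -46/15.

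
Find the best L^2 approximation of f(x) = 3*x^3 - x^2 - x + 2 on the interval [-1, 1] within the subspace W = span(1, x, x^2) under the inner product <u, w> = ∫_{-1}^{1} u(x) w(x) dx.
g(x) = -x^2 + 4*x/5 + 2

The best approximation g ∈ W is the orthogonal projection of f onto W. Writing g = a_0 + a_1 x + a_2 x^2, the coefficients solve the normal equations G · a = b where
  G_{ij} = <φ_i, φ_j> and b_i = <f, φ_i>, with φ_0 = 1, φ_1 = x, φ_2 = x^2.
G =
  [2, 0, 2/3]
  [0, 2/3, 0]
  [2/3, 0, 2/5],
b = (10/3, 8/15, 14/15).
Solving gives a_0 = 2, a_1 = 4/5, a_2 = -1, so
  g(x) = -x^2 + 4*x/5 + 2.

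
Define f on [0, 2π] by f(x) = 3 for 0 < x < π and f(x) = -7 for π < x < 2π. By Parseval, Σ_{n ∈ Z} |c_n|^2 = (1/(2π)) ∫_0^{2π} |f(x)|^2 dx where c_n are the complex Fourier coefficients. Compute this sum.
Σ |c_n|^2 = 29

Parseval equates the L^2 energy of f (normalised by 1/(2π)) with the ℓ^2 sum of its Fourier coefficients: (1/(2π)) ∫_0^{2π} |f|^2 = Σ |c_n|^2.
Compute the left side: (1/(2π)) [∫_0^π 3^2 dx + ∫_π^{2π} (-7)^2 dx] = (1/(2π)) · (9π + 49π) = (9 + 49)/2 = 29.
So Σ_{n ∈ Z} |c_n|^2 = 29.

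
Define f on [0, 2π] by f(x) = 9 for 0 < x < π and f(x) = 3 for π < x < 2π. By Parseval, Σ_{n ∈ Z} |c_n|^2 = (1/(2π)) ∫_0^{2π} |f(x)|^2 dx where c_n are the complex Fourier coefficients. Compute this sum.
Σ |c_n|^2 = 45

Parseval equates the L^2 energy of f (normalised by 1/(2π)) with the ℓ^2 sum of its Fourier coefficients: (1/(2π)) ∫_0^{2π} |f|^2 = Σ |c_n|^2.
Compute the left side: (1/(2π)) [∫_0^π 9^2 dx + ∫_π^{2π} 3^2 dx] = (1/(2π)) · (81π + 9π) = (81 + 9)/2 = 45.
So Σ_{n ∈ Z} |c_n|^2 = 45.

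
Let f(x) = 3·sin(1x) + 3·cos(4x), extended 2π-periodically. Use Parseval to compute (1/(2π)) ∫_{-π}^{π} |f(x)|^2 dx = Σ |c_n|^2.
Σ |c_n|^2 = 9

Expand |f|^2 and use orthogonality of {sin(nx), cos(mx)} on [-π, π]:
  ∫_{-π}^{π} sin(nx)^2 dx = π, ∫ cos(mx)^2 dx = π, and cross terms integrate to 0.
So ∫_{-π}^{π} f(x)^2 dx = 3^2 · π + 3^2 · π = (9 + 9)π.
Divide by 2π: (9 + 9)/2 = 9.
By Parseval, this equals Σ |c_n|^2.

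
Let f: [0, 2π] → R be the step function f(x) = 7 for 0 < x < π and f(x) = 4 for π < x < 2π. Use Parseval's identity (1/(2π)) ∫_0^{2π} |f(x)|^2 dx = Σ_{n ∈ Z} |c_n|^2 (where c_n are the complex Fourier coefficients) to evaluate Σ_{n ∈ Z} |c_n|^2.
Σ |c_n|^2 = 65/2

Parseval equates the L^2 energy of f (normalised by 1/(2π)) with the ℓ^2 sum of its Fourier coefficients: (1/(2π)) ∫_0^{2π} |f|^2 = Σ |c_n|^2.
Compute the left side: (1/(2π)) [∫_0^π 7^2 dx + ∫_π^{2π} 4^2 dx] = (1/(2π)) · (49π + 16π) = (49 + 16)/2 = 65/2.
So Σ_{n ∈ Z} |c_n|^2 = 65/2.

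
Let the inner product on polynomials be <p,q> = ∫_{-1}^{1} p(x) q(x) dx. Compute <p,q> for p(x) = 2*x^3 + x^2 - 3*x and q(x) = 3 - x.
<p,q> = 16/5

Expand the product: p(x)·q(x) = -2*x^4 + 5*x^3 + 6*x^2 - 9*x.
∫_{-1}^{1} of each monomial x^k gives [2/(k+1) if k even, 0 if k odd]. Integrating term-by-term (or equivalently evaluating the antiderivative F(x) = -2*x^5/5 + 5*x^4/4 + 2*x^3 - 9*x^2/2 at the endpoints):
  F(1) − F(−1) = -33/20 − (-97/20) = 16/5.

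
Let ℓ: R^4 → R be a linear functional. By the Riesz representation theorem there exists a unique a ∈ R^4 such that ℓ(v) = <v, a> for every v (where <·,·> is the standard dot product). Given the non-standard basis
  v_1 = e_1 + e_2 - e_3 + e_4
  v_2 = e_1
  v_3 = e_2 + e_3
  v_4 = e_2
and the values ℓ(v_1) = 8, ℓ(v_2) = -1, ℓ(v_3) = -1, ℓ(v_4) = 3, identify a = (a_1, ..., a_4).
a = (-1, 3, -4, 2)

Write a = (a_1, ..., a_4) in the standard basis. For each basis vector v_i, ℓ(v_i) = <v_i, a> is a linear equation in the a_j's. Collect the n equations into a matrix system V a = ℓ, where row i of V is v_i (expressed in the standard basis). Since V is invertible (lower-triangular with 1s on the diagonal, up to permutation), solve by back-substitution:
  V =
[[1, 1, -1, 1],
 [1, 0, 0, 0],
 [0, 1, 1, 0],
 [0, 1, 0, 0]]
  V a = (8, -1, -1, 3)
Solving gives a = (-1, 3, -4, 2).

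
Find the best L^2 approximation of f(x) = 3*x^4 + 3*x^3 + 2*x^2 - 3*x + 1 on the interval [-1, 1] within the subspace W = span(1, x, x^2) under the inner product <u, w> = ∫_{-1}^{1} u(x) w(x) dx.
g(x) = 32*x^2/7 - 6*x/5 + 26/35

The best approximation g ∈ W is the orthogonal projection of f onto W. Writing g = a_0 + a_1 x + a_2 x^2, the coefficients solve the normal equations G · a = b where
  G_{ij} = <φ_i, φ_j> and b_i = <f, φ_i>, with φ_0 = 1, φ_1 = x, φ_2 = x^2.
G =
  [2, 0, 2/3]
  [0, 2/3, 0]
  [2/3, 0, 2/5],
b = (68/15, -4/5, 244/105).
Solving gives a_0 = 26/35, a_1 = -6/5, a_2 = 32/7, so
  g(x) = 32*x^2/7 - 6*x/5 + 26/35.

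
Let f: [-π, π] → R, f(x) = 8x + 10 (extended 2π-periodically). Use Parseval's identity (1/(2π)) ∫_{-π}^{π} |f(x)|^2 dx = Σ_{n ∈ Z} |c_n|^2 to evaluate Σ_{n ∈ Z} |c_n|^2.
Σ |c_n|^2 = 64π^2/3 + 100

Expand and integrate term by term over [-π, π]:
  ∫ (8x)^2 dx = 64·(2π^3/3); ∫ 2·8·(10)·x dx = 0 (odd integrand); ∫ 10^2 dx = 100·2π.
So (1/(2π)) ∫_{-π}^{π} (8x + 10)^2 dx = 64π^2/3 + 100 = 64π^2/3 + 100.
Parseval ⇒ Σ |c_n|^2 = 64π^2/3 + 100.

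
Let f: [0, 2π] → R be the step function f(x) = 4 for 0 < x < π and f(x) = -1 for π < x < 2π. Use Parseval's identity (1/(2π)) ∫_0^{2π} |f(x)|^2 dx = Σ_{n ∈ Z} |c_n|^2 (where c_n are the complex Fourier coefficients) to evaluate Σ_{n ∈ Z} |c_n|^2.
Σ |c_n|^2 = 17/2

Parseval equates the L^2 energy of f (normalised by 1/(2π)) with the ℓ^2 sum of its Fourier coefficients: (1/(2π)) ∫_0^{2π} |f|^2 = Σ |c_n|^2.
Compute the left side: (1/(2π)) [∫_0^π 4^2 dx + ∫_π^{2π} (-1)^2 dx] = (1/(2π)) · (16π + 1π) = (16 + 1)/2 = 17/2.
So Σ_{n ∈ Z} |c_n|^2 = 17/2.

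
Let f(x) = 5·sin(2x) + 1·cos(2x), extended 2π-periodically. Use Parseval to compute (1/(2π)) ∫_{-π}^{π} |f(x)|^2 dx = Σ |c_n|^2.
Σ |c_n|^2 = 13

Expand |f|^2 and use orthogonality of {sin(nx), cos(mx)} on [-π, π]:
  ∫_{-π}^{π} sin(nx)^2 dx = π, ∫ cos(mx)^2 dx = π, and cross terms integrate to 0.
So ∫_{-π}^{π} f(x)^2 dx = 5^2 · π + 1^2 · π = (25 + 1)π.
Divide by 2π: (25 + 1)/2 = 13.
By Parseval, this equals Σ |c_n|^2.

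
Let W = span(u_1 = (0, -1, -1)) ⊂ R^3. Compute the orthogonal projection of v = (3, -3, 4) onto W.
proj_W(v) = (0, 1/2, 1/2)

Set up U = [u_1 | ... | u_1] ∈ R^(3×1). The projector onto W = col(U) is P = U (U^T U)^(-1) U^T.
Compute U^T U =
  [2],
and U^T v = (-1).
Solve U^T U · c = U^T v for the coefficients: c = (-1/2). The projection is proj_W(v) = U c.
Check: (v - proj_W(v)) · u_1 = 0  (should be 0).
Result: proj_W(v) = (0, 1/2, 1/2).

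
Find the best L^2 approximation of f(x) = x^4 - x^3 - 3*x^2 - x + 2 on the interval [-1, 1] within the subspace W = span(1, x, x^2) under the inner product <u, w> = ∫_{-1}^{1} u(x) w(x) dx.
g(x) = -15*x^2/7 - 8*x/5 + 67/35

The best approximation g ∈ W is the orthogonal projection of f onto W. Writing g = a_0 + a_1 x + a_2 x^2, the coefficients solve the normal equations G · a = b where
  G_{ij} = <φ_i, φ_j> and b_i = <f, φ_i>, with φ_0 = 1, φ_1 = x, φ_2 = x^2.
G =
  [2, 0, 2/3]
  [0, 2/3, 0]
  [2/3, 0, 2/5],
b = (12/5, -16/15, 44/105).
Solving gives a_0 = 67/35, a_1 = -8/5, a_2 = -15/7, so
  g(x) = -15*x^2/7 - 8*x/5 + 67/35.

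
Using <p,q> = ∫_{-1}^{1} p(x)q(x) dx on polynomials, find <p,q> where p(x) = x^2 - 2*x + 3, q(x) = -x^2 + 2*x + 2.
<p,q> = 124/15

Expand the product: p(x)·q(x) = -x^4 + 4*x^3 - 5*x^2 + 2*x + 6.
∫_{-1}^{1} of each monomial x^k gives [2/(k+1) if k even, 0 if k odd]. Integrating term-by-term (or equivalently evaluating the antiderivative F(x) = -x^5/5 + x^4 - 5*x^3/3 + x^2 + 6*x at the endpoints):
  F(1) − F(−1) = 92/15 − (-32/15) = 124/15.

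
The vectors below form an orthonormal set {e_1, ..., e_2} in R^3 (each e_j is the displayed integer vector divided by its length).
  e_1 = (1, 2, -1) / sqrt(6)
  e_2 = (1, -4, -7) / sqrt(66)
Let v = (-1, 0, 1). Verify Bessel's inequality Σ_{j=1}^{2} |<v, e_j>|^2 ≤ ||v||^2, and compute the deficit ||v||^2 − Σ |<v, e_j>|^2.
Σ |<v, e_j>|^2 = 18/11; ||v||^2 = 2; deficit = 4/11

Write each e_j = u_j / sqrt(<u_j, u_j>) where u_j is the displayed integer vector. Then <v, e_j> = <v, u_j> / sqrt(<u_j, u_j>), so |<v, e_j>|^2 = <v, u_j>^2 / <u_j, u_j>.
Coefficients: <v, e_1> = -2/sqrt(6), <v, e_2> = -8/sqrt(66).
Square and sum: Σ |<v, e_j>|^2 = 18/11.
Compute ||v||^2 = v·v = 2.
Deficit = 2 − 18/11 = 4/11 ≥ 0, confirming Bessel's inequality. (The deficit equals ||v − Σ <v,e_j> e_j||^2, the squared distance from v to span{e_j}.)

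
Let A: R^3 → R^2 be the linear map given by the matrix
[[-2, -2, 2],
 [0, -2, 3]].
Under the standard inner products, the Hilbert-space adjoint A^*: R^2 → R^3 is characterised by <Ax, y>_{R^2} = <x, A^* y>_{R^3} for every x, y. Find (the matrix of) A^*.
A^* = A^T =
[[-2, 0],
 [-2, -2],
 [2, 3]]

For real matrices with standard dot products, the defining identity <Ax, y> = <x, A^* y> gives (Ax)^T y = x^T (A^*) y, i.e. x^T A^T y = x^T (A^*) y. Since this holds for all x, y, we must have A^* = A^T. Therefore
A^* =
[[-2, 0],
 [-2, -2],
 [2, 3]].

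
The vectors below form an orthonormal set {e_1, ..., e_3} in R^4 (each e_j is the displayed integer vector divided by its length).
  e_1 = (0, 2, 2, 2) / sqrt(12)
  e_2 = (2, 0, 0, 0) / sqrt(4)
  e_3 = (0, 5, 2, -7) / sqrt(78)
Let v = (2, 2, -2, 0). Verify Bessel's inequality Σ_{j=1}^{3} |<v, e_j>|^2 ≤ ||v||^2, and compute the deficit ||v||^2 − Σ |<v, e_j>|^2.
Σ |<v, e_j>|^2 = 58/13; ||v||^2 = 12; deficit = 98/13

Write each e_j = u_j / sqrt(<u_j, u_j>) where u_j is the displayed integer vector. Then <v, e_j> = <v, u_j> / sqrt(<u_j, u_j>), so |<v, e_j>|^2 = <v, u_j>^2 / <u_j, u_j>.
Coefficients: <v, e_1> = 0/sqrt(12), <v, e_2> = 4/sqrt(4), <v, e_3> = 6/sqrt(78).
Square and sum: Σ |<v, e_j>|^2 = 58/13.
Compute ||v||^2 = v·v = 12.
Deficit = 12 − 58/13 = 98/13 ≥ 0, confirming Bessel's inequality. (The deficit equals ||v − Σ <v,e_j> e_j||^2, the squared distance from v to span{e_j}.)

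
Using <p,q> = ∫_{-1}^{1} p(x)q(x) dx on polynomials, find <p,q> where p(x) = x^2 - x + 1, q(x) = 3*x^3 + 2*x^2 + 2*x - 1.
<p,q> = -46/15

Expand the product: p(x)·q(x) = 3*x^5 - x^4 + 3*x^3 - x^2 + 3*x - 1.
∫_{-1}^{1} of each monomial x^k gives [2/(k+1) if k even, 0 if k odd]. Integrating term-by-term (or equivalently evaluating the antiderivative F(x) = x^6/2 - x^5/5 + 3*x^4/4 - x^3/3 + 3*x^2/2 - x at the endpoints):
  F(1) − F(−1) = 73/60 − (257/60) = -46/15.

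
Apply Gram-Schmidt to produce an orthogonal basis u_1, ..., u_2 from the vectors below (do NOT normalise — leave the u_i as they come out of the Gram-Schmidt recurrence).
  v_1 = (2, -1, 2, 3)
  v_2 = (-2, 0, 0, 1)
Orthogonal basis:
  u_1 = (2, -1, 2, 3)
  u_2 = (-17/9, -1/18, 1/9, 7/6)

Apply the Gram-Schmidt recurrence
  u_1 = v_1
  u_i = v_i − Σ_{j<i} ((v_i · u_j) / (u_j · u_j)) · u_j.

Step by step this gives:
  u_1 = (2, -1, 2, 3)
  u_2 = (-17/9, -1/18, 1/9, 7/6)

Orthogonality check:
  u_2 · u_1 = 0 (should be 0)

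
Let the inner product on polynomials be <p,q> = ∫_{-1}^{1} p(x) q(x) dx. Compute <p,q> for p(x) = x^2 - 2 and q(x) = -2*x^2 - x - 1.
<p,q> = 26/5

Expand the product: p(x)·q(x) = -2*x^4 - x^3 + 3*x^2 + 2*x + 2.
∫_{-1}^{1} of each monomial x^k gives [2/(k+1) if k even, 0 if k odd]. Integrating term-by-term (or equivalently evaluating the antiderivative F(x) = -2*x^5/5 - x^4/4 + x^3 + x^2 + 2*x at the endpoints):
  F(1) − F(−1) = 67/20 − (-37/20) = 26/5.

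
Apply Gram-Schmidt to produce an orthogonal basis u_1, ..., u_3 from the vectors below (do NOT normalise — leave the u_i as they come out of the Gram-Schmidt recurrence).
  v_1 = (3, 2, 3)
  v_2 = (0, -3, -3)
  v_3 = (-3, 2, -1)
Orthogonal basis:
  u_1 = (3, 2, 3)
  u_2 = (45/22, -18/11, -21/22)
  u_3 = (6/19, 18/19, -18/19)

Apply the Gram-Schmidt recurrence
  u_1 = v_1
  u_i = v_i − Σ_{j<i} ((v_i · u_j) / (u_j · u_j)) · u_j.

Step by step this gives:
  u_1 = (3, 2, 3)
  u_2 = (45/22, -18/11, -21/22)
  u_3 = (6/19, 18/19, -18/19)

Orthogonality check:
  u_2 · u_1 = 0 (should be 0)
  u_3 · u_1 = 0 (should be 0)
  u_3 · u_2 = 0 (should be 0)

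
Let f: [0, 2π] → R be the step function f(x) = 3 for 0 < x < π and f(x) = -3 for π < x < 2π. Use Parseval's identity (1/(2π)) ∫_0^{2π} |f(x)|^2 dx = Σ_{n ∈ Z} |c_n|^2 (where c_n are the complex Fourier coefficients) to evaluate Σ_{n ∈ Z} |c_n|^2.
Σ |c_n|^2 = 9

Parseval equates the L^2 energy of f (normalised by 1/(2π)) with the ℓ^2 sum of its Fourier coefficients: (1/(2π)) ∫_0^{2π} |f|^2 = Σ |c_n|^2.
Compute the left side: (1/(2π)) [∫_0^π 3^2 dx + ∫_π^{2π} (-3)^2 dx] = (1/(2π)) · (9π + 9π) = (9 + 9)/2 = 9.
So Σ_{n ∈ Z} |c_n|^2 = 9.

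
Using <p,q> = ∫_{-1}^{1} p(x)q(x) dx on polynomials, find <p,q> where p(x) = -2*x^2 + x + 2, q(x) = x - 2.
<p,q> = -14/3

Expand the product: p(x)·q(x) = -2*x^3 + 5*x^2 - 4.
∫_{-1}^{1} of each monomial x^k gives [2/(k+1) if k even, 0 if k odd]. Integrating term-by-term (or equivalently evaluating the antiderivative F(x) = -x^4/2 + 5*x^3/3 - 4*x at the endpoints):
  F(1) − F(−1) = -17/6 − (11/6) = -14/3.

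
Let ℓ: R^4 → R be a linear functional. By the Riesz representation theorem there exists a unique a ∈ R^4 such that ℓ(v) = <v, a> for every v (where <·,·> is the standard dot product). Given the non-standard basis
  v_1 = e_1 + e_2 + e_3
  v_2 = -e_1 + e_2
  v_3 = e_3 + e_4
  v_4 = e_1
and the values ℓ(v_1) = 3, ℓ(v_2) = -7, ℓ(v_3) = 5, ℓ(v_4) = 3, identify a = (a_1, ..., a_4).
a = (3, -4, 4, 1)

Write a = (a_1, ..., a_4) in the standard basis. For each basis vector v_i, ℓ(v_i) = <v_i, a> is a linear equation in the a_j's. Collect the n equations into a matrix system V a = ℓ, where row i of V is v_i (expressed in the standard basis). Since V is invertible (lower-triangular with 1s on the diagonal, up to permutation), solve by back-substitution:
  V =
[[1, 1, 1, 0],
 [-1, 1, 0, 0],
 [0, 0, 1, 1],
 [1, 0, 0, 0]]
  V a = (3, -7, 5, 3)
Solving gives a = (3, -4, 4, 1).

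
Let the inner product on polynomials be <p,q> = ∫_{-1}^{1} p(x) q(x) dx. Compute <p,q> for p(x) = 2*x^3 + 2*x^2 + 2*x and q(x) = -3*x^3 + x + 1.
<p,q> = -68/105

Expand the product: p(x)·q(x) = -6*x^6 - 6*x^5 - 4*x^4 + 4*x^3 + 4*x^2 + 2*x.
∫_{-1}^{1} of each monomial x^k gives [2/(k+1) if k even, 0 if k odd]. Integrating term-by-term (or equivalently evaluating the antiderivative F(x) = -6*x^7/7 - x^6 - 4*x^5/5 + x^4 + 4*x^3/3 + x^2 at the endpoints):
  F(1) − F(−1) = 71/105 − (139/105) = -68/105.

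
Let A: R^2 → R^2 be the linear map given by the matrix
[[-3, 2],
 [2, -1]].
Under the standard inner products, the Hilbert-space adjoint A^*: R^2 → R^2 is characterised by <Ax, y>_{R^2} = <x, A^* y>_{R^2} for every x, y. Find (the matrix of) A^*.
A^* = A^T =
[[-3, 2],
 [2, -1]]

For real matrices with standard dot products, the defining identity <Ax, y> = <x, A^* y> gives (Ax)^T y = x^T (A^*) y, i.e. x^T A^T y = x^T (A^*) y. Since this holds for all x, y, we must have A^* = A^T. Therefore
A^* =
[[-3, 2],
 [2, -1]].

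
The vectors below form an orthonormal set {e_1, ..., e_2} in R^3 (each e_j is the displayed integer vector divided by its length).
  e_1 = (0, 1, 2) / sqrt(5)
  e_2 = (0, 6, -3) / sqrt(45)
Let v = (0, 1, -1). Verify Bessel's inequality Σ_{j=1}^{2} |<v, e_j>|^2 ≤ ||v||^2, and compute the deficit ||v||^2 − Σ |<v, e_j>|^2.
Σ |<v, e_j>|^2 = 2; ||v||^2 = 2; deficit = 0

Write each e_j = u_j / sqrt(<u_j, u_j>) where u_j is the displayed integer vector. Then <v, e_j> = <v, u_j> / sqrt(<u_j, u_j>), so |<v, e_j>|^2 = <v, u_j>^2 / <u_j, u_j>.
Coefficients: <v, e_1> = -1/sqrt(5), <v, e_2> = 9/sqrt(45).
Square and sum: Σ |<v, e_j>|^2 = 2.
Compute ||v||^2 = v·v = 2.
Deficit = 2 − 2 = 0 ≥ 0, confirming Bessel's inequality. (The deficit equals ||v − Σ <v,e_j> e_j||^2, the squared distance from v to span{e_j}.)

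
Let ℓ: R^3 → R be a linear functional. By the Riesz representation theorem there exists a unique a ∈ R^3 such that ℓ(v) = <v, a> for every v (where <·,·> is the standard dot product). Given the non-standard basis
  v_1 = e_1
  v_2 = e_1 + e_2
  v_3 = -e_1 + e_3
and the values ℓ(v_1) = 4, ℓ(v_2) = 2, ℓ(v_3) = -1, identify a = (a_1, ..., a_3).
a = (4, -2, 3)

Write a = (a_1, ..., a_3) in the standard basis. For each basis vector v_i, ℓ(v_i) = <v_i, a> is a linear equation in the a_j's. Collect the n equations into a matrix system V a = ℓ, where row i of V is v_i (expressed in the standard basis). Since V is invertible (lower-triangular with 1s on the diagonal, up to permutation), solve by back-substitution:
  V =
[[1, 0, 0],
 [1, 1, 0],
 [-1, 0, 1]]
  V a = (4, 2, -1)
Solving gives a = (4, -2, 3).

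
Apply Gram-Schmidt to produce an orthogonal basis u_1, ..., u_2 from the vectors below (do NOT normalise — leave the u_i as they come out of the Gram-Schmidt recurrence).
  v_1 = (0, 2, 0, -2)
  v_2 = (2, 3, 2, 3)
Orthogonal basis:
  u_1 = (0, 2, 0, -2)
  u_2 = (2, 3, 2, 3)

Apply the Gram-Schmidt recurrence
  u_1 = v_1
  u_i = v_i − Σ_{j<i} ((v_i · u_j) / (u_j · u_j)) · u_j.

Step by step this gives:
  u_1 = (0, 2, 0, -2)
  u_2 = (2, 3, 2, 3)

Orthogonality check:
  u_2 · u_1 = 0 (should be 0)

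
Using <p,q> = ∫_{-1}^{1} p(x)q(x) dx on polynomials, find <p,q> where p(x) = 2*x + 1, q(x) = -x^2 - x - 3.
<p,q> = -8

Expand the product: p(x)·q(x) = -2*x^3 - 3*x^2 - 7*x - 3.
∫_{-1}^{1} of each monomial x^k gives [2/(k+1) if k even, 0 if k odd]. Integrating term-by-term (or equivalently evaluating the antiderivative F(x) = -x^4/2 - x^3 - 7*x^2/2 - 3*x at the endpoints):
  F(1) − F(−1) = -8 − (0) = -8.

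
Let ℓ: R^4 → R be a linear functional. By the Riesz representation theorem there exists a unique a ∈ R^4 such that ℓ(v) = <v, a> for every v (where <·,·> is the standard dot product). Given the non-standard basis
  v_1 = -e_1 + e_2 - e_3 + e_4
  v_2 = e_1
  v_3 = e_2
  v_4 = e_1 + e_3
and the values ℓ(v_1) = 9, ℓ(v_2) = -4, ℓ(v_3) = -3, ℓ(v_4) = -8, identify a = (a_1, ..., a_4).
a = (-4, -3, -4, 4)

Write a = (a_1, ..., a_4) in the standard basis. For each basis vector v_i, ℓ(v_i) = <v_i, a> is a linear equation in the a_j's. Collect the n equations into a matrix system V a = ℓ, where row i of V is v_i (expressed in the standard basis). Since V is invertible (lower-triangular with 1s on the diagonal, up to permutation), solve by back-substitution:
  V =
[[-1, 1, -1, 1],
 [1, 0, 0, 0],
 [0, 1, 0, 0],
 [1, 0, 1, 0]]
  V a = (9, -4, -3, -8)
Solving gives a = (-4, -3, -4, 4).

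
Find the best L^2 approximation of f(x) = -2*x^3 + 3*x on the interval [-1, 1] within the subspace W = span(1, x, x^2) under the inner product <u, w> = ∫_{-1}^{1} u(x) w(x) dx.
g(x) = 9*x/5

The best approximation g ∈ W is the orthogonal projection of f onto W. Writing g = a_0 + a_1 x + a_2 x^2, the coefficients solve the normal equations G · a = b where
  G_{ij} = <φ_i, φ_j> and b_i = <f, φ_i>, with φ_0 = 1, φ_1 = x, φ_2 = x^2.
G =
  [2, 0, 2/3]
  [0, 2/3, 0]
  [2/3, 0, 2/5],
b = (0, 6/5, 0).
Solving gives a_0 = 0, a_1 = 9/5, a_2 = 0, so
  g(x) = 9*x/5.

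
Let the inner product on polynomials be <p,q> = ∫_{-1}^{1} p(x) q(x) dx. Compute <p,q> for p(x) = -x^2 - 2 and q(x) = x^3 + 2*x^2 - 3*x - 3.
<p,q> = 158/15

Expand the product: p(x)·q(x) = -x^5 - 2*x^4 + x^3 - x^2 + 6*x + 6.
∫_{-1}^{1} of each monomial x^k gives [2/(k+1) if k even, 0 if k odd]. Integrating term-by-term (or equivalently evaluating the antiderivative F(x) = -x^6/6 - 2*x^5/5 + x^4/4 - x^3/3 + 3*x^2 + 6*x at the endpoints):
  F(1) − F(−1) = 167/20 − (-131/60) = 158/15.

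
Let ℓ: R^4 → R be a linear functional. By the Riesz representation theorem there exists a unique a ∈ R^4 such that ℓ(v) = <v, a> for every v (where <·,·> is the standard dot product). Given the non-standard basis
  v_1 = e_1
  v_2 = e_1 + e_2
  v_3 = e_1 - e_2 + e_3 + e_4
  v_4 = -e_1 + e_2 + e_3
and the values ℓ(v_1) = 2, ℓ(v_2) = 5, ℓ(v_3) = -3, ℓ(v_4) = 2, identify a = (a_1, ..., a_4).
a = (2, 3, 1, -3)

Write a = (a_1, ..., a_4) in the standard basis. For each basis vector v_i, ℓ(v_i) = <v_i, a> is a linear equation in the a_j's. Collect the n equations into a matrix system V a = ℓ, where row i of V is v_i (expressed in the standard basis). Since V is invertible (lower-triangular with 1s on the diagonal, up to permutation), solve by back-substitution:
  V =
[[1, 0, 0, 0],
 [1, 1, 0, 0],
 [1, -1, 1, 1],
 [-1, 1, 1, 0]]
  V a = (2, 5, -3, 2)
Solving gives a = (2, 3, 1, -3).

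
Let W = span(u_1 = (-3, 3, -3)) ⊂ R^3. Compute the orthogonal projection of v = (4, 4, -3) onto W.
proj_W(v) = (-1, 1, -1)

Set up U = [u_1 | ... | u_1] ∈ R^(3×1). The projector onto W = col(U) is P = U (U^T U)^(-1) U^T.
Compute U^T U =
  [27],
and U^T v = (9).
Solve U^T U · c = U^T v for the coefficients: c = (1/3). The projection is proj_W(v) = U c.
Check: (v - proj_W(v)) · u_1 = 0  (should be 0).
Result: proj_W(v) = (-1, 1, -1).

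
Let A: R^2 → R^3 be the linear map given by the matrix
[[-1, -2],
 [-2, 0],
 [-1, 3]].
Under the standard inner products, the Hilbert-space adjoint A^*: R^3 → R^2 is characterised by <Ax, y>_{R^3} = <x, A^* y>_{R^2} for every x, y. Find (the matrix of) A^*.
A^* = A^T =
[[-1, -2, -1],
 [-2, 0, 3]]

For real matrices with standard dot products, the defining identity <Ax, y> = <x, A^* y> gives (Ax)^T y = x^T (A^*) y, i.e. x^T A^T y = x^T (A^*) y. Since this holds for all x, y, we must have A^* = A^T. Therefore
A^* =
[[-1, -2, -1],
 [-2, 0, 3]].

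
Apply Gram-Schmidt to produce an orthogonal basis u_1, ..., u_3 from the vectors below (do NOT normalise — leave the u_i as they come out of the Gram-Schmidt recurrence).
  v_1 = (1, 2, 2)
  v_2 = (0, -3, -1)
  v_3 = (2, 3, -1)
Orthogonal basis:
  u_1 = (1, 2, 2)
  u_2 = (8/9, -11/9, 7/9)
  u_3 = (28/13, 7/13, -21/13)

Apply the Gram-Schmidt recurrence
  u_1 = v_1
  u_i = v_i − Σ_{j<i} ((v_i · u_j) / (u_j · u_j)) · u_j.

Step by step this gives:
  u_1 = (1, 2, 2)
  u_2 = (8/9, -11/9, 7/9)
  u_3 = (28/13, 7/13, -21/13)

Orthogonality check:
  u_2 · u_1 = 0 (should be 0)
  u_3 · u_1 = 0 (should be 0)
  u_3 · u_2 = 0 (should be 0)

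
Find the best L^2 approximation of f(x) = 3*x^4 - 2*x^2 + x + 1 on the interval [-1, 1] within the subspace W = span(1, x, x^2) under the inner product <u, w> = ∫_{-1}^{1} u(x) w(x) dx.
g(x) = 4*x^2/7 + x + 26/35

The best approximation g ∈ W is the orthogonal projection of f onto W. Writing g = a_0 + a_1 x + a_2 x^2, the coefficients solve the normal equations G · a = b where
  G_{ij} = <φ_i, φ_j> and b_i = <f, φ_i>, with φ_0 = 1, φ_1 = x, φ_2 = x^2.
G =
  [2, 0, 2/3]
  [0, 2/3, 0]
  [2/3, 0, 2/5],
b = (28/15, 2/3, 76/105).
Solving gives a_0 = 26/35, a_1 = 1, a_2 = 4/7, so
  g(x) = 4*x^2/7 + x + 26/35.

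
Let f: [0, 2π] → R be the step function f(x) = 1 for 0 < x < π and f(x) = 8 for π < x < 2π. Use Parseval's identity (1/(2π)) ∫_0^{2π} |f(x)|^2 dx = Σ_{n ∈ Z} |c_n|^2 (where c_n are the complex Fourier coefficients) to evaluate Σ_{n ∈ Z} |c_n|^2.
Σ |c_n|^2 = 65/2

Parseval equates the L^2 energy of f (normalised by 1/(2π)) with the ℓ^2 sum of its Fourier coefficients: (1/(2π)) ∫_0^{2π} |f|^2 = Σ |c_n|^2.
Compute the left side: (1/(2π)) [∫_0^π 1^2 dx + ∫_π^{2π} 8^2 dx] = (1/(2π)) · (1π + 64π) = (1 + 64)/2 = 65/2.
So Σ_{n ∈ Z} |c_n|^2 = 65/2.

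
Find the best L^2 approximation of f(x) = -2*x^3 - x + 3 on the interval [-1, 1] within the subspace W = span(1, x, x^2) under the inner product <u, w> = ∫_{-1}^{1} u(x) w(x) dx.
g(x) = 3 - 11*x/5

The best approximation g ∈ W is the orthogonal projection of f onto W. Writing g = a_0 + a_1 x + a_2 x^2, the coefficients solve the normal equations G · a = b where
  G_{ij} = <φ_i, φ_j> and b_i = <f, φ_i>, with φ_0 = 1, φ_1 = x, φ_2 = x^2.
G =
  [2, 0, 2/3]
  [0, 2/3, 0]
  [2/3, 0, 2/5],
b = (6, -22/15, 2).
Solving gives a_0 = 3, a_1 = -11/5, a_2 = 0, so
  g(x) = 3 - 11*x/5.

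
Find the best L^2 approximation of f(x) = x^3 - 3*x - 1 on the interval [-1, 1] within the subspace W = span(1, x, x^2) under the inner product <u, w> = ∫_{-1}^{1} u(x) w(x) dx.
g(x) = -12*x/5 - 1

The best approximation g ∈ W is the orthogonal projection of f onto W. Writing g = a_0 + a_1 x + a_2 x^2, the coefficients solve the normal equations G · a = b where
  G_{ij} = <φ_i, φ_j> and b_i = <f, φ_i>, with φ_0 = 1, φ_1 = x, φ_2 = x^2.
G =
  [2, 0, 2/3]
  [0, 2/3, 0]
  [2/3, 0, 2/5],
b = (-2, -8/5, -2/3).
Solving gives a_0 = -1, a_1 = -12/5, a_2 = 0, so
  g(x) = -12*x/5 - 1.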